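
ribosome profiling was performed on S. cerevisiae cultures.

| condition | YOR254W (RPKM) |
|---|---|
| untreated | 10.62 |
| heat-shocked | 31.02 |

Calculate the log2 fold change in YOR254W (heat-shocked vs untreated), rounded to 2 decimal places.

1.55

Fold change = 31.02 / 10.62 = 2.9209
log2(2.9209) = 1.546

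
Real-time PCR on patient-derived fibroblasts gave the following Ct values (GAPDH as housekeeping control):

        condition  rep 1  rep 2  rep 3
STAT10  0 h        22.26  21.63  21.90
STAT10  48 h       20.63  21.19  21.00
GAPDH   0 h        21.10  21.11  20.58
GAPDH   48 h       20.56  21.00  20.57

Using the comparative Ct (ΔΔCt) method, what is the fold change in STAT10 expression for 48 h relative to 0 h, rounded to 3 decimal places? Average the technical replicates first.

Mean Ct: STAT10 0 h 21.930; STAT10 48 h 20.940; GAPDH 0 h 20.930; GAPDH 48 h 20.710
ΔCt(0 h) = 21.930 − 20.930 = 1.000
ΔCt(48 h) = 20.940 − 20.710 = 0.230
ΔΔCt = 0.230 − 1.000 = -0.770
Fold change = 2^(−(-0.770)) = 2^0.770 = 1.7053

1.705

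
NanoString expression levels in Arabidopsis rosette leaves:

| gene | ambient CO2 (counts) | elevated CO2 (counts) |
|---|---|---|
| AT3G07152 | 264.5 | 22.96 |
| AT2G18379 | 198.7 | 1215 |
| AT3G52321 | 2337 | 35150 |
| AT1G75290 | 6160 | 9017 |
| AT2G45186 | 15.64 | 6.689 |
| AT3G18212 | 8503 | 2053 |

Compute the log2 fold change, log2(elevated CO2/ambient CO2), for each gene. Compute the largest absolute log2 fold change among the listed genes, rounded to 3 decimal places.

3.911

log2(22.96/264.5) = -3.526  (AT3G07152)
log2(1215/198.7) = 2.612  (AT2G18379)
log2(35150/2337) = 3.911  (AT3G52321)
log2(9017/6160) = 0.550  (AT1G75290)
log2(6.689/15.64) = -1.225  (AT2G45186)
log2(2053/8503) = -2.050  (AT3G18212)
The largest magnitude belongs to AT3G52321.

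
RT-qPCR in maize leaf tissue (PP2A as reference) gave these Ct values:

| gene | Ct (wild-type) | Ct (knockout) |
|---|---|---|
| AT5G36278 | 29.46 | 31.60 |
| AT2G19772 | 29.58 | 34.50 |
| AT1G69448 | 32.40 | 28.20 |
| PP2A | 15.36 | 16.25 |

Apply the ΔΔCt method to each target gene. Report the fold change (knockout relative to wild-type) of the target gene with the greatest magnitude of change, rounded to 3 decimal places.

34.060

AT5G36278: ΔΔCt = (31.60−16.25) − (29.46−15.36) = 15.35 − 14.10 = 1.25; fold change = 2^-1.25 = 0.420
AT2G19772: ΔΔCt = (34.50−16.25) − (29.58−15.36) = 18.25 − 14.22 = 4.03; fold change = 2^-4.03 = 0.061
AT1G69448: ΔΔCt = (28.20−16.25) − (32.40−15.36) = 11.95 − 17.04 = -5.09; fold change = 2^5.09 = 34.060
AT1G69448 has the largest |ΔΔCt| = 5.09.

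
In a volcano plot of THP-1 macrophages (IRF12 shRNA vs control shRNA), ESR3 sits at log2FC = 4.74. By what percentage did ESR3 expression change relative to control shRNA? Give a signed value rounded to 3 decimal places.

Fold change = 2^(4.74) = 26.7228
Percent change = (FC − 1) × 100% = (26.7228 − 1) × 100 = 2572.281%

2572.281%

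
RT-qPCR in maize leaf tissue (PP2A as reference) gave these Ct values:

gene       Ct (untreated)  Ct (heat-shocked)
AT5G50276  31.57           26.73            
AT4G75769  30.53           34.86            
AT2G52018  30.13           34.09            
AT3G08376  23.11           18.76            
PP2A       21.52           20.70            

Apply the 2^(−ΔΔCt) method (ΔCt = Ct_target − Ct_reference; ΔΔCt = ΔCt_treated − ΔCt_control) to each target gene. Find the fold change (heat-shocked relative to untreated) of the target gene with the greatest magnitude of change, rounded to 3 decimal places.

AT5G50276: ΔΔCt = (26.73−20.70) − (31.57−21.52) = 6.03 − 10.05 = -4.02; fold change = 2^4.02 = 16.223
AT4G75769: ΔΔCt = (34.86−20.70) − (30.53−21.52) = 14.16 − 9.01 = 5.15; fold change = 2^-5.15 = 0.028
AT2G52018: ΔΔCt = (34.09−20.70) − (30.13−21.52) = 13.39 − 8.61 = 4.78; fold change = 2^-4.78 = 0.036
AT3G08376: ΔΔCt = (18.76−20.70) − (23.11−21.52) = -1.94 − 1.59 = -3.53; fold change = 2^3.53 = 11.551
AT4G75769 has the largest |ΔΔCt| = 5.15.

0.028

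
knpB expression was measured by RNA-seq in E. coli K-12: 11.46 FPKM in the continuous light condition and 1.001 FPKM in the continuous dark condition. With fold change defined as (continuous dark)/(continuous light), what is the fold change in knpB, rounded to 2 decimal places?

0.09

Fold change = 1.001 / 11.46 = 0.087
knpB is downregulated.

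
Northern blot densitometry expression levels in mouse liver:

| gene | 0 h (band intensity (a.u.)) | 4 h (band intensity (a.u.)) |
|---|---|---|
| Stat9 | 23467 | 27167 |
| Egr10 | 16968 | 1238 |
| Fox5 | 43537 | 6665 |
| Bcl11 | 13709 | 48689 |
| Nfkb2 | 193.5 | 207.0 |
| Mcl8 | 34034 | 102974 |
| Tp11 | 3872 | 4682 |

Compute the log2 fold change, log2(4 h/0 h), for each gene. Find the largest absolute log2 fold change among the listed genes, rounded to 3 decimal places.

3.777

log2(27167/23467) = 0.211  (Stat9)
log2(1238/16968) = -3.777  (Egr10)
log2(6665/43537) = -2.708  (Fox5)
log2(48689/13709) = 1.828  (Bcl11)
log2(207.0/193.5) = 0.097  (Nfkb2)
log2(102974/34034) = 1.597  (Mcl8)
log2(4682/3872) = 0.274  (Tp11)
The largest magnitude belongs to Egr10.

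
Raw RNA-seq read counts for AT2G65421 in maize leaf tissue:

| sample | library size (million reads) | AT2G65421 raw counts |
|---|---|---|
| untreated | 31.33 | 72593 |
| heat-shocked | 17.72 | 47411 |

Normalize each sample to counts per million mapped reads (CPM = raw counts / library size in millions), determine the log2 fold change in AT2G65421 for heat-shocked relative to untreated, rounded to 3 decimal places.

CPM(untreated) = 72593 / 31.33 = 2317.0444
CPM(heat-shocked) = 47411 / 17.72 = 2675.5643
Fold change = 2675.5643 / 2317.0444 = 1.15473
log2(1.15473) = 0.2076

0.208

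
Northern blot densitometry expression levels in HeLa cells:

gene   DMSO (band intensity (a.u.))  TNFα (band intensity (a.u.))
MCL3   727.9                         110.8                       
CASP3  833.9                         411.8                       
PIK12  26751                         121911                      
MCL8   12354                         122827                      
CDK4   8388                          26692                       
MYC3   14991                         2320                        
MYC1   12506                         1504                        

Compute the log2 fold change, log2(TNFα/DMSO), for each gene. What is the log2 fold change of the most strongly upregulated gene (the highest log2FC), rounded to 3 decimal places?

3.314

log2(110.8/727.9) = -2.716  (MCL3)
log2(411.8/833.9) = -1.018  (CASP3)
log2(121911/26751) = 2.188  (PIK12)
log2(122827/12354) = 3.314  (MCL8)
log2(26692/8388) = 1.670  (CDK4)
log2(2320/14991) = -2.692  (MYC3)
log2(1504/12506) = -3.056  (MYC1)
MCL8 is most strongly upregulated.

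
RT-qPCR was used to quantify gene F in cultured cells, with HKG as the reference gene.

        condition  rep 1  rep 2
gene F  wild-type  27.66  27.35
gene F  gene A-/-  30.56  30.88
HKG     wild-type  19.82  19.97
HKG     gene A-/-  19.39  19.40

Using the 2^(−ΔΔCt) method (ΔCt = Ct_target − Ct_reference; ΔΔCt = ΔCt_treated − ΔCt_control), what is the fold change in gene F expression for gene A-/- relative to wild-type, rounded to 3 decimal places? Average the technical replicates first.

Mean Ct: gene F wild-type 27.505; gene F gene A-/- 30.720; HKG wild-type 19.895; HKG gene A-/- 19.395
ΔCt(wild-type) = 27.505 − 19.895 = 7.610
ΔCt(gene A-/-) = 30.720 − 19.395 = 11.325
ΔΔCt = 11.325 − 7.610 = 3.715
Fold change = 2^(−3.715) = 0.0762

0.076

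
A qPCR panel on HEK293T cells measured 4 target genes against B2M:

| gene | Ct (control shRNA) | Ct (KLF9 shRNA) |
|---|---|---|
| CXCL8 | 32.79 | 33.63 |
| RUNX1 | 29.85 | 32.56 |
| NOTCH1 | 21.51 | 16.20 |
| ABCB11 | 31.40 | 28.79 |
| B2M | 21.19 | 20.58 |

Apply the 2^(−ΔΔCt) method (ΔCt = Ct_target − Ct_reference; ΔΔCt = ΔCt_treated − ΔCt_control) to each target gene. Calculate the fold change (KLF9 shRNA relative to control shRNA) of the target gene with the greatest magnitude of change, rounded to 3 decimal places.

25.992

CXCL8: ΔΔCt = (33.63−20.58) − (32.79−21.19) = 13.05 − 11.60 = 1.45; fold change = 2^-1.45 = 0.366
RUNX1: ΔΔCt = (32.56−20.58) − (29.85−21.19) = 11.98 − 8.66 = 3.32; fold change = 2^-3.32 = 0.100
NOTCH1: ΔΔCt = (16.20−20.58) − (21.51−21.19) = -4.38 − 0.32 = -4.70; fold change = 2^4.70 = 25.992
ABCB11: ΔΔCt = (28.79−20.58) − (31.40−21.19) = 8.21 − 10.21 = -2.00; fold change = 2^2.00 = 4.000
NOTCH1 has the largest |ΔΔCt| = 4.70.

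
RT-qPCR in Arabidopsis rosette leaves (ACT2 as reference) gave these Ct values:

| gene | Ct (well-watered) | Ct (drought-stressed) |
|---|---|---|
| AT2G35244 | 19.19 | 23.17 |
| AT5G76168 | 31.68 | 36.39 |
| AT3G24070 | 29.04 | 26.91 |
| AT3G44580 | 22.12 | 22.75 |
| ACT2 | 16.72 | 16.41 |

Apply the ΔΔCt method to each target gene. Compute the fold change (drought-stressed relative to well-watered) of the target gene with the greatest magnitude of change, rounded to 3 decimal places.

AT2G35244: ΔΔCt = (23.17−16.41) − (19.19−16.72) = 6.76 − 2.47 = 4.29; fold change = 2^-4.29 = 0.051
AT5G76168: ΔΔCt = (36.39−16.41) − (31.68−16.72) = 19.98 − 14.96 = 5.02; fold change = 2^-5.02 = 0.031
AT3G24070: ΔΔCt = (26.91−16.41) − (29.04−16.72) = 10.50 − 12.32 = -1.82; fold change = 2^1.82 = 3.531
AT3G44580: ΔΔCt = (22.75−16.41) − (22.12−16.72) = 6.34 − 5.40 = 0.94; fold change = 2^-0.94 = 0.521
AT5G76168 has the largest |ΔΔCt| = 5.02.

0.031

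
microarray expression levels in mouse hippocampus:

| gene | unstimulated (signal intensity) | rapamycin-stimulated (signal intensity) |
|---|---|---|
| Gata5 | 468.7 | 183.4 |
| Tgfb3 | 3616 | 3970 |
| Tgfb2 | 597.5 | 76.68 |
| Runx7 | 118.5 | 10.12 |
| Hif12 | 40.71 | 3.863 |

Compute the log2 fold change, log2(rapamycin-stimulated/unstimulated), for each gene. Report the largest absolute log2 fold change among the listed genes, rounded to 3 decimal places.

log2(183.4/468.7) = -1.354  (Gata5)
log2(3970/3616) = 0.135  (Tgfb3)
log2(76.68/597.5) = -2.962  (Tgfb2)
log2(10.12/118.5) = -3.550  (Runx7)
log2(3.863/40.71) = -3.398  (Hif12)
The largest magnitude belongs to Runx7.

3.550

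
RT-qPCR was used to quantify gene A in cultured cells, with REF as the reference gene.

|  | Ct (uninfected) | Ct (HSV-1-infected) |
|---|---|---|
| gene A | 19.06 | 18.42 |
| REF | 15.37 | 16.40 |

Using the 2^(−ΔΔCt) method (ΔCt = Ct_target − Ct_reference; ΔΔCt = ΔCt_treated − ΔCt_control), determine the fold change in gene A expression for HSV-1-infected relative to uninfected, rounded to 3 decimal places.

ΔCt(uninfected) = 19.060 − 15.370 = 3.690
ΔCt(HSV-1-infected) = 18.420 − 16.400 = 2.020
ΔΔCt = 2.020 − 3.690 = -1.670
Fold change = 2^(−(-1.670)) = 2^1.670 = 3.1821

3.182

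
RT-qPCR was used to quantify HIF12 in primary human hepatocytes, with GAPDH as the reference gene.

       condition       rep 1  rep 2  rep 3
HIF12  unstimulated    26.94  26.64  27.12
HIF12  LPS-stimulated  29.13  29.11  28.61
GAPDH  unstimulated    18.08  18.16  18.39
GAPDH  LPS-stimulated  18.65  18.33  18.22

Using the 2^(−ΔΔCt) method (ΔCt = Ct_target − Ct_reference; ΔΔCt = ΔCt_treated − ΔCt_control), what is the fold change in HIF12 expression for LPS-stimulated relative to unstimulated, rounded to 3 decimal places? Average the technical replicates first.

Mean Ct: HIF12 unstimulated 26.900; HIF12 LPS-stimulated 28.950; GAPDH unstimulated 18.210; GAPDH LPS-stimulated 18.400
ΔCt(unstimulated) = 26.900 − 18.210 = 8.690
ΔCt(LPS-stimulated) = 28.950 − 18.400 = 10.550
ΔΔCt = 10.550 − 8.690 = 1.860
Fold change = 2^(−1.860) = 0.2755

0.275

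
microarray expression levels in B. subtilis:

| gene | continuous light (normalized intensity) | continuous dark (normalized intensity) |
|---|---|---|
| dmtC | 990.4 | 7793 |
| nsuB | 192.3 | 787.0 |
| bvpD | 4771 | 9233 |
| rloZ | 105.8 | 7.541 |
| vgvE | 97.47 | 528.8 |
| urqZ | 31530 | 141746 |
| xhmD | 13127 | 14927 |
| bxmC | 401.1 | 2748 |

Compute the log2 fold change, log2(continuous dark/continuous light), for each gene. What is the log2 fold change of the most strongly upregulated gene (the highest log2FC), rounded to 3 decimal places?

log2(7793/990.4) = 2.976  (dmtC)
log2(787.0/192.3) = 2.033  (nsuB)
log2(9233/4771) = 0.953  (bvpD)
log2(7.541/105.8) = -3.810  (rloZ)
log2(528.8/97.47) = 2.440  (vgvE)
log2(141746/31530) = 2.169  (urqZ)
log2(14927/13127) = 0.185  (xhmD)
log2(2748/401.1) = 2.776  (bxmC)
dmtC is most strongly upregulated.

2.976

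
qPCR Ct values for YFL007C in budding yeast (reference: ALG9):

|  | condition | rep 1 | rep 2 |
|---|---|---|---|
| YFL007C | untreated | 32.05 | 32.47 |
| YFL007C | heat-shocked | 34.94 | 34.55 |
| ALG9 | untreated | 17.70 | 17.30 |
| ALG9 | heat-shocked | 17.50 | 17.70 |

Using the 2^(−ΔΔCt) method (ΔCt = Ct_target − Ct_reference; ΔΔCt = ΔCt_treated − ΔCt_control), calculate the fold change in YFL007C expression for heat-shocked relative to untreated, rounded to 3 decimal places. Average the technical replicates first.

0.191

Mean Ct: YFL007C untreated 32.260; YFL007C heat-shocked 34.745; ALG9 untreated 17.500; ALG9 heat-shocked 17.600
ΔCt(untreated) = 32.260 − 17.500 = 14.760
ΔCt(heat-shocked) = 34.745 − 17.600 = 17.145
ΔΔCt = 17.145 − 14.760 = 2.385
Fold change = 2^(−2.385) = 0.1914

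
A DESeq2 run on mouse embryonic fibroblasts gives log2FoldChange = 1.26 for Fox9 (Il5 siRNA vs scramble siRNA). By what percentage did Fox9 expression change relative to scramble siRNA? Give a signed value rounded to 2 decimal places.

Fold change = 2^(1.26) = 2.3950
Percent change = (FC − 1) × 100% = (2.3950 − 1) × 100 = 139.50%

139.50%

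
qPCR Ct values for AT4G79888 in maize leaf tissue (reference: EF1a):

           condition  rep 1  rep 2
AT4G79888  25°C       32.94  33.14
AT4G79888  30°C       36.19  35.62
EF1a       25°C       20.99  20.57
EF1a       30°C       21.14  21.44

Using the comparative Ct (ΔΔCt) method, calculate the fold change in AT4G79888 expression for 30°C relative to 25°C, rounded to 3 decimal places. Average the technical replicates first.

Mean Ct: AT4G79888 25°C 33.040; AT4G79888 30°C 35.905; EF1a 25°C 20.780; EF1a 30°C 21.290
ΔCt(25°C) = 33.040 − 20.780 = 12.260
ΔCt(30°C) = 35.905 − 21.290 = 14.615
ΔΔCt = 14.615 − 12.260 = 2.355
Fold change = 2^(−2.355) = 0.1955

0.195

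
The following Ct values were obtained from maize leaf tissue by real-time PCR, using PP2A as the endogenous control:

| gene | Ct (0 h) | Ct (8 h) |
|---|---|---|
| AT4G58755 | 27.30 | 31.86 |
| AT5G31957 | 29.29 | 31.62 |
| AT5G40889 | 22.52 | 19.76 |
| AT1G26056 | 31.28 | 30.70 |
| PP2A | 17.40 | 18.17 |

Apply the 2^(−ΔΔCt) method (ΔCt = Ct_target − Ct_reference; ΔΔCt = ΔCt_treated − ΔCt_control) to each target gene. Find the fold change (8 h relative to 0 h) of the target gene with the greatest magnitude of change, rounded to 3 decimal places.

AT4G58755: ΔΔCt = (31.86−18.17) − (27.30−17.40) = 13.69 − 9.90 = 3.79; fold change = 2^-3.79 = 0.072
AT5G31957: ΔΔCt = (31.62−18.17) − (29.29−17.40) = 13.45 − 11.89 = 1.56; fold change = 2^-1.56 = 0.339
AT5G40889: ΔΔCt = (19.76−18.17) − (22.52−17.40) = 1.59 − 5.12 = -3.53; fold change = 2^3.53 = 11.551
AT1G26056: ΔΔCt = (30.70−18.17) − (31.28−17.40) = 12.53 − 13.88 = -1.35; fold change = 2^1.35 = 2.549
AT4G58755 has the largest |ΔΔCt| = 3.79.

0.072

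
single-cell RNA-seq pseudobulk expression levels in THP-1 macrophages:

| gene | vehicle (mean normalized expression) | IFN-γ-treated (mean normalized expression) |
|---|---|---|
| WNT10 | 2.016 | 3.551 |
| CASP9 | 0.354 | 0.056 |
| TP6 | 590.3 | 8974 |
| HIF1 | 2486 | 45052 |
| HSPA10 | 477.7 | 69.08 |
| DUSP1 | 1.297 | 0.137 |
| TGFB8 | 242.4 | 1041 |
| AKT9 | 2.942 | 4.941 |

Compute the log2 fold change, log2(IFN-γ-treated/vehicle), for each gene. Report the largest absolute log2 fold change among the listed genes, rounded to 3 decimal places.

4.180

log2(3.551/2.016) = 0.817  (WNT10)
log2(0.056/0.354) = -2.660  (CASP9)
log2(8974/590.3) = 3.926  (TP6)
log2(45052/2486) = 4.180  (HIF1)
log2(69.08/477.7) = -2.790  (HSPA10)
log2(0.137/1.297) = -3.243  (DUSP1)
log2(1041/242.4) = 2.103  (TGFB8)
log2(4.941/2.942) = 0.748  (AKT9)
The largest magnitude belongs to HIF1.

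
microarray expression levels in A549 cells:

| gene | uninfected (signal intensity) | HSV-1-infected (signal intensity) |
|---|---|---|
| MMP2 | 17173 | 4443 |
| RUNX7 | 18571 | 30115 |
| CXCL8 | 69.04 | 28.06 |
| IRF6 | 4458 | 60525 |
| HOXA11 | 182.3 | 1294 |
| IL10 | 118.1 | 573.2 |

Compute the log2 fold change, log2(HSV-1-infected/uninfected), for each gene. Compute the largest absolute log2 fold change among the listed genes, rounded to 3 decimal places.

3.763

log2(4443/17173) = -1.951  (MMP2)
log2(30115/18571) = 0.697  (RUNX7)
log2(28.06/69.04) = -1.299  (CXCL8)
log2(60525/4458) = 3.763  (IRF6)
log2(1294/182.3) = 2.827  (HOXA11)
log2(573.2/118.1) = 2.279  (IL10)
The largest magnitude belongs to IRF6.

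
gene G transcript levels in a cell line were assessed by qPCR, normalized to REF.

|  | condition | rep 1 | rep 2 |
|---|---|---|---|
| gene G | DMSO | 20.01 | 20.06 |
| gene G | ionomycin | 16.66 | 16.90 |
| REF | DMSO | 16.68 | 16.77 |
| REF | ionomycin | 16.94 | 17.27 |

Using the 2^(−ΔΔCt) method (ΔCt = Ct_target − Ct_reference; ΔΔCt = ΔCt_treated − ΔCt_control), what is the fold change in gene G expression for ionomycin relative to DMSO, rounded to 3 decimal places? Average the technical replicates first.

12.424

Mean Ct: gene G DMSO 20.035; gene G ionomycin 16.780; REF DMSO 16.725; REF ionomycin 17.105
ΔCt(DMSO) = 20.035 − 16.725 = 3.310
ΔCt(ionomycin) = 16.780 − 17.105 = -0.325
ΔΔCt = -0.325 − 3.310 = -3.635
Fold change = 2^(−(-3.635)) = 2^3.635 = 12.4235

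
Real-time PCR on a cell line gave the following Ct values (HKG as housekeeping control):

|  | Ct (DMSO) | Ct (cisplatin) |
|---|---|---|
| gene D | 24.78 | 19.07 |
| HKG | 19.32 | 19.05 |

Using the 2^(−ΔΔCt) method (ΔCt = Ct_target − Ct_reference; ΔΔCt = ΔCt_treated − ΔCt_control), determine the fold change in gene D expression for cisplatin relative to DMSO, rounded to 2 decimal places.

ΔCt(DMSO) = 24.780 − 19.320 = 5.460
ΔCt(cisplatin) = 19.070 − 19.050 = 0.020
ΔΔCt = 0.020 − 5.460 = -5.440
Fold change = 2^(−(-5.440)) = 2^5.440 = 43.411

43.41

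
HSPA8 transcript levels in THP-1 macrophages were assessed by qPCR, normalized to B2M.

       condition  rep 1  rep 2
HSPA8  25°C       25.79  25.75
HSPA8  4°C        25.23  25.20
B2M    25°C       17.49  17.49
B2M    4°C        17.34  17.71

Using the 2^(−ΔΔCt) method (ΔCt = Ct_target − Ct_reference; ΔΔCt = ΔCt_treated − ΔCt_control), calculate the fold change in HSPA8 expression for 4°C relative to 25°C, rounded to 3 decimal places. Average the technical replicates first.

1.505

Mean Ct: HSPA8 25°C 25.770; HSPA8 4°C 25.215; B2M 25°C 17.490; B2M 4°C 17.525
ΔCt(25°C) = 25.770 − 17.490 = 8.280
ΔCt(4°C) = 25.215 − 17.525 = 7.690
ΔΔCt = 7.690 − 8.280 = -0.590
Fold change = 2^(−(-0.590)) = 2^0.590 = 1.5052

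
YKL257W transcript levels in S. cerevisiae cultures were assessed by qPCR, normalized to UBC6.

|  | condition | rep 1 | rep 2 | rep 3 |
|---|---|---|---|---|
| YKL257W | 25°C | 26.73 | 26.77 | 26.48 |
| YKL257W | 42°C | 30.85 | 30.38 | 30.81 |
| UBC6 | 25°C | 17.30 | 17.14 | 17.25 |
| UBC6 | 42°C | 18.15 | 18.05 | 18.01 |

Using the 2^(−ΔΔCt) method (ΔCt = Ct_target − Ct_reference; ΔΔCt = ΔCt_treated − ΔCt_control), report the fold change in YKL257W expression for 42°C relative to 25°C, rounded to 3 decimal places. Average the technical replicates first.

0.110

Mean Ct: YKL257W 25°C 26.660; YKL257W 42°C 30.680; UBC6 25°C 17.230; UBC6 42°C 18.070
ΔCt(25°C) = 26.660 − 17.230 = 9.430
ΔCt(42°C) = 30.680 − 18.070 = 12.610
ΔΔCt = 12.610 − 9.430 = 3.180
Fold change = 2^(−3.180) = 0.1103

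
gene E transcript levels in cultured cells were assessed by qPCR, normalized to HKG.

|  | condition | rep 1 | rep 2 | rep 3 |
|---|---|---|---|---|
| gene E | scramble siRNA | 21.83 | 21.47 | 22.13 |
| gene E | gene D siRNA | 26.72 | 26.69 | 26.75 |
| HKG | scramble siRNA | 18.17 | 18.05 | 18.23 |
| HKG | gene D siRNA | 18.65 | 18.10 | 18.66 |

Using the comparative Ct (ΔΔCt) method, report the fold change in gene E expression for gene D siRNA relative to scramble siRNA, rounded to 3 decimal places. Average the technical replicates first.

0.042

Mean Ct: gene E scramble siRNA 21.810; gene E gene D siRNA 26.720; HKG scramble siRNA 18.150; HKG gene D siRNA 18.470
ΔCt(scramble siRNA) = 21.810 − 18.150 = 3.660
ΔCt(gene D siRNA) = 26.720 − 18.470 = 8.250
ΔΔCt = 8.250 − 3.660 = 4.590
Fold change = 2^(−4.590) = 0.0415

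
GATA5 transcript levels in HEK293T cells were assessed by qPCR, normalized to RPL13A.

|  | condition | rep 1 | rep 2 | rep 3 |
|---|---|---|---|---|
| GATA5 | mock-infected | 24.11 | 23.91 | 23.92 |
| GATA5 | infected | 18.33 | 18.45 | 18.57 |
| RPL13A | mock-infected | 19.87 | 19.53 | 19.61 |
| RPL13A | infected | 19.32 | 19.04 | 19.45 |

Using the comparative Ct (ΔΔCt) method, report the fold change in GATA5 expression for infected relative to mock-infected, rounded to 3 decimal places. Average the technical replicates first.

Mean Ct: GATA5 mock-infected 23.980; GATA5 infected 18.450; RPL13A mock-infected 19.670; RPL13A infected 19.270
ΔCt(mock-infected) = 23.980 − 19.670 = 4.310
ΔCt(infected) = 18.450 − 19.270 = -0.820
ΔΔCt = -0.820 − 4.310 = -5.130
Fold change = 2^(−(-5.130)) = 2^5.130 = 35.0174

35.017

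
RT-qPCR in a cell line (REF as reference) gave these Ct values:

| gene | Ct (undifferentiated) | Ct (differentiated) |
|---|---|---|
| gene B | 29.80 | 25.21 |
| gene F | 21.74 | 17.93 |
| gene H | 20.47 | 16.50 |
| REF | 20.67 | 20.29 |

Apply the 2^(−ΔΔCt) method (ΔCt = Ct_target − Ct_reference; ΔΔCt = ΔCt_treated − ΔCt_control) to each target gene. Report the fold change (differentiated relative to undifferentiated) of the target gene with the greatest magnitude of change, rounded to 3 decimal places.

gene B: ΔΔCt = (25.21−20.29) − (29.80−20.67) = 4.92 − 9.13 = -4.21; fold change = 2^4.21 = 18.507
gene F: ΔΔCt = (17.93−20.29) − (21.74−20.67) = -2.36 − 1.07 = -3.43; fold change = 2^3.43 = 10.778
gene H: ΔΔCt = (16.50−20.29) − (20.47−20.67) = -3.79 − (-0.20) = -3.59; fold change = 2^3.59 = 12.042
gene B has the largest |ΔΔCt| = 4.21.

18.507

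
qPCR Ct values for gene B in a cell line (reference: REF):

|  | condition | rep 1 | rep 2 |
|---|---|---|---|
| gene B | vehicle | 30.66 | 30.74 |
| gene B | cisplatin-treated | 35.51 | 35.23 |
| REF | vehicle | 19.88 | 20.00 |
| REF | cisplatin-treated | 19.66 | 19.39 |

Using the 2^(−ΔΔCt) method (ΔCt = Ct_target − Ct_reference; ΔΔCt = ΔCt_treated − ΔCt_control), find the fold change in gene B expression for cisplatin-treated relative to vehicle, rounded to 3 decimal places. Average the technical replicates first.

Mean Ct: gene B vehicle 30.700; gene B cisplatin-treated 35.370; REF vehicle 19.940; REF cisplatin-treated 19.525
ΔCt(vehicle) = 30.700 − 19.940 = 10.760
ΔCt(cisplatin-treated) = 35.370 − 19.525 = 15.845
ΔΔCt = 15.845 − 10.760 = 5.085
Fold change = 2^(−5.085) = 0.0295

0.029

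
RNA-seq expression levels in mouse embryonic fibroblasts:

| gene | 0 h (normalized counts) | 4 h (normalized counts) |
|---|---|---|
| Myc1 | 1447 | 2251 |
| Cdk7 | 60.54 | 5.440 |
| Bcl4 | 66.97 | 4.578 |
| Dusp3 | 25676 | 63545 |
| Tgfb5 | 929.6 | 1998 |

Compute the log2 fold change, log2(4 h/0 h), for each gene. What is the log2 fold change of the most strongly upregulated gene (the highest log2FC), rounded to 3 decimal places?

log2(2251/1447) = 0.638  (Myc1)
log2(5.440/60.54) = -3.476  (Cdk7)
log2(4.578/66.97) = -3.871  (Bcl4)
log2(63545/25676) = 1.307  (Dusp3)
log2(1998/929.6) = 1.104  (Tgfb5)
Dusp3 is most strongly upregulated.

1.307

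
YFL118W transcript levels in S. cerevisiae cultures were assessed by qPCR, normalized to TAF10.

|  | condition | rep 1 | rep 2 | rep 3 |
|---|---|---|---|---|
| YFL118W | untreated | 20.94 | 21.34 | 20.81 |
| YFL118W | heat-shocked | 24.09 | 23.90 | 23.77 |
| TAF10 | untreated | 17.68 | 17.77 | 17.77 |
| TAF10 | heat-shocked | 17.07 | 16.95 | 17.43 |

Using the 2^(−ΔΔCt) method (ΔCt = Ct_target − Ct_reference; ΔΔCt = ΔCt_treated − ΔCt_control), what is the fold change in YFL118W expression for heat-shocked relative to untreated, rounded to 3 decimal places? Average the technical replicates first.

0.090

Mean Ct: YFL118W untreated 21.030; YFL118W heat-shocked 23.920; TAF10 untreated 17.740; TAF10 heat-shocked 17.150
ΔCt(untreated) = 21.030 − 17.740 = 3.290
ΔCt(heat-shocked) = 23.920 − 17.150 = 6.770
ΔΔCt = 6.770 − 3.290 = 3.480
Fold change = 2^(−3.480) = 0.0896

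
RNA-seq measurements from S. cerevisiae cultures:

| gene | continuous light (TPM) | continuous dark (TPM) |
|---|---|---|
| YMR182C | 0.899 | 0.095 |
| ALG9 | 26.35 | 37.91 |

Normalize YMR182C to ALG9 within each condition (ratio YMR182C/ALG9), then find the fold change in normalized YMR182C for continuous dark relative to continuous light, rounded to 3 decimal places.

YMR182C/ALG9 (continuous light) = 0.899 / 26.35 = 0.034118
YMR182C/ALG9 (continuous dark) = 0.095 / 37.91 = 0.0025059
Fold change = 0.0025059 / 0.034118 = 0.0734

0.073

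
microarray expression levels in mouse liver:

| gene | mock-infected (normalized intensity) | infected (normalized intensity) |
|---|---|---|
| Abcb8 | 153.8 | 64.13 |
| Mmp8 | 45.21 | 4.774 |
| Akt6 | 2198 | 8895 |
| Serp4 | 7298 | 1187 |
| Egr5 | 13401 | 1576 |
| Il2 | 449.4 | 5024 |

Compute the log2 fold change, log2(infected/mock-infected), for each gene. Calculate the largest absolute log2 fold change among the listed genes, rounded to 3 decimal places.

3.483

log2(64.13/153.8) = -1.262  (Abcb8)
log2(4.774/45.21) = -3.243  (Mmp8)
log2(8895/2198) = 2.017  (Akt6)
log2(1187/7298) = -2.620  (Serp4)
log2(1576/13401) = -3.088  (Egr5)
log2(5024/449.4) = 3.483  (Il2)
The largest magnitude belongs to Il2.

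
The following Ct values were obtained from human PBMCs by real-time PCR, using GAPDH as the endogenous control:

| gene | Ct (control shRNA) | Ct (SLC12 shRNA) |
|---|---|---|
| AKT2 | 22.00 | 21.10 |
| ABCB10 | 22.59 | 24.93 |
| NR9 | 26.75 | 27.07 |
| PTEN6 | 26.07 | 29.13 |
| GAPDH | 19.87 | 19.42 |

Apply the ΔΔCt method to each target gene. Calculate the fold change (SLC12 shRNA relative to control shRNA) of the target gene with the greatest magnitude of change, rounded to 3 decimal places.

0.088

AKT2: ΔΔCt = (21.10−19.42) − (22.00−19.87) = 1.68 − 2.13 = -0.45; fold change = 2^0.45 = 1.366
ABCB10: ΔΔCt = (24.93−19.42) − (22.59−19.87) = 5.51 − 2.72 = 2.79; fold change = 2^-2.79 = 0.145
NR9: ΔΔCt = (27.07−19.42) − (26.75−19.87) = 7.65 − 6.88 = 0.77; fold change = 2^-0.77 = 0.586
PTEN6: ΔΔCt = (29.13−19.42) − (26.07−19.87) = 9.71 − 6.20 = 3.51; fold change = 2^-3.51 = 0.088
PTEN6 has the largest |ΔΔCt| = 3.51.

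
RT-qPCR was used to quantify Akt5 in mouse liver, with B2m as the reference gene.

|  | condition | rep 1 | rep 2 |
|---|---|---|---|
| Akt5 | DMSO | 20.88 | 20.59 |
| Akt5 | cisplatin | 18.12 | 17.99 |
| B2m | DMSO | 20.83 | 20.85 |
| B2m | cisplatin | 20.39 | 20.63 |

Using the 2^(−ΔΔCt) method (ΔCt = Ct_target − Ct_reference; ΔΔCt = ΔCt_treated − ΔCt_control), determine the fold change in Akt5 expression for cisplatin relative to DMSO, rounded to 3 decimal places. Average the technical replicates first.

5.098

Mean Ct: Akt5 DMSO 20.735; Akt5 cisplatin 18.055; B2m DMSO 20.840; B2m cisplatin 20.510
ΔCt(DMSO) = 20.735 − 20.840 = -0.105
ΔCt(cisplatin) = 18.055 − 20.510 = -2.455
ΔΔCt = -2.455 − (-0.105) = -2.350
Fold change = 2^(−(-2.350)) = 2^2.350 = 5.0982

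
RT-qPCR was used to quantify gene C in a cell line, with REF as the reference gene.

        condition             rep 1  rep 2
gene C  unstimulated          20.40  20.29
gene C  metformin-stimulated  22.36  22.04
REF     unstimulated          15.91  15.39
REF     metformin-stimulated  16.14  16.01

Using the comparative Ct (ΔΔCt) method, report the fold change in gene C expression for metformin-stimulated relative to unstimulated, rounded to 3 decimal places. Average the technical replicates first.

0.371

Mean Ct: gene C unstimulated 20.345; gene C metformin-stimulated 22.200; REF unstimulated 15.650; REF metformin-stimulated 16.075
ΔCt(unstimulated) = 20.345 − 15.650 = 4.695
ΔCt(metformin-stimulated) = 22.200 − 16.075 = 6.125
ΔΔCt = 6.125 − 4.695 = 1.430
Fold change = 2^(−1.430) = 0.3711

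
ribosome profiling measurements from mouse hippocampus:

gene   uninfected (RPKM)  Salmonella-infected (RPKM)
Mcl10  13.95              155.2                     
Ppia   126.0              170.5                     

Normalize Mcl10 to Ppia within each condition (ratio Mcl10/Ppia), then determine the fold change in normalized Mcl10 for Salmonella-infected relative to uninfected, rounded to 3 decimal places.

Mcl10/Ppia (uninfected) = 13.95 / 126.0 = 0.11071
Mcl10/Ppia (Salmonella-infected) = 155.2 / 170.5 = 0.91026
Fold change = 0.91026 / 0.11071 = 8.2217

8.222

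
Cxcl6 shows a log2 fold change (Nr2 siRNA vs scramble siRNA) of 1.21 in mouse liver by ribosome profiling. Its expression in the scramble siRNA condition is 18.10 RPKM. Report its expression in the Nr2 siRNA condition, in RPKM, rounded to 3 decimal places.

Fold change = 2^(1.21) = 2.3134
Nr2 siRNA expression = 18.10 × 2.3134 = 41.872

41.872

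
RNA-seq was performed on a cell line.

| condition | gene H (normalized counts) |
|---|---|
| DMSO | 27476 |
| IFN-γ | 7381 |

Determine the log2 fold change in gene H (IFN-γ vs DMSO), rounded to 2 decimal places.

Fold change = 7381 / 27476 = 0.2686
log2(0.2686) = -1.896

-1.90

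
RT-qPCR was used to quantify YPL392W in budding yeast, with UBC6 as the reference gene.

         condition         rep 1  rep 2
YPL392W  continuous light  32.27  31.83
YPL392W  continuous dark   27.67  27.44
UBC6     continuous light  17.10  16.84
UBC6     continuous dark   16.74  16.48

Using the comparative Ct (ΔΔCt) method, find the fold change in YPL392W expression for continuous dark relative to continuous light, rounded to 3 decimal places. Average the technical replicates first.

17.569

Mean Ct: YPL392W continuous light 32.050; YPL392W continuous dark 27.555; UBC6 continuous light 16.970; UBC6 continuous dark 16.610
ΔCt(continuous light) = 32.050 − 16.970 = 15.080
ΔCt(continuous dark) = 27.555 − 16.610 = 10.945
ΔΔCt = 10.945 − 15.080 = -4.135
Fold change = 2^(−(-4.135)) = 2^4.135 = 17.5695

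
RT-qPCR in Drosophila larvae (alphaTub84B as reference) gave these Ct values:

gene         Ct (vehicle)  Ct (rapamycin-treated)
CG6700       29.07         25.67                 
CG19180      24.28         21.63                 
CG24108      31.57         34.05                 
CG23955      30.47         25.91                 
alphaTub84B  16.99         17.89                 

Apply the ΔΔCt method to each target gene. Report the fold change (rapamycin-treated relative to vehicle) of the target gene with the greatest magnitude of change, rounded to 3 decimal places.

44.017

CG6700: ΔΔCt = (25.67−17.89) − (29.07−16.99) = 7.78 − 12.08 = -4.30; fold change = 2^4.30 = 19.698
CG19180: ΔΔCt = (21.63−17.89) − (24.28−16.99) = 3.74 − 7.29 = -3.55; fold change = 2^3.55 = 11.713
CG24108: ΔΔCt = (34.05−17.89) − (31.57−16.99) = 16.16 − 14.58 = 1.58; fold change = 2^-1.58 = 0.334
CG23955: ΔΔCt = (25.91−17.89) − (30.47−16.99) = 8.02 − 13.48 = -5.46; fold change = 2^5.46 = 44.017
CG23955 has the largest |ΔΔCt| = 5.46.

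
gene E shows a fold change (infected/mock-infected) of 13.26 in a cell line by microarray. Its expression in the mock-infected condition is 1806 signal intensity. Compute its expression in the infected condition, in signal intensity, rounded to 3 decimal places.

infected expression = 1806 × 13.26 = 23947.560

23947.560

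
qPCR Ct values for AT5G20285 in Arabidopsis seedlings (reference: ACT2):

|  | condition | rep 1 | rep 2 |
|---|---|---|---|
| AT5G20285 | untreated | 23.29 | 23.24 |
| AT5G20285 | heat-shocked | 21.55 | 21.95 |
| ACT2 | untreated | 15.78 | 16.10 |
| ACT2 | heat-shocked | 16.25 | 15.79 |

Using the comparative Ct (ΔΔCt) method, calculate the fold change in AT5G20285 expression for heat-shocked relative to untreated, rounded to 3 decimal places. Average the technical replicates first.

3.021

Mean Ct: AT5G20285 untreated 23.265; AT5G20285 heat-shocked 21.750; ACT2 untreated 15.940; ACT2 heat-shocked 16.020
ΔCt(untreated) = 23.265 − 15.940 = 7.325
ΔCt(heat-shocked) = 21.750 − 16.020 = 5.730
ΔΔCt = 5.730 − 7.325 = -1.595
Fold change = 2^(−(-1.595)) = 2^1.595 = 3.0209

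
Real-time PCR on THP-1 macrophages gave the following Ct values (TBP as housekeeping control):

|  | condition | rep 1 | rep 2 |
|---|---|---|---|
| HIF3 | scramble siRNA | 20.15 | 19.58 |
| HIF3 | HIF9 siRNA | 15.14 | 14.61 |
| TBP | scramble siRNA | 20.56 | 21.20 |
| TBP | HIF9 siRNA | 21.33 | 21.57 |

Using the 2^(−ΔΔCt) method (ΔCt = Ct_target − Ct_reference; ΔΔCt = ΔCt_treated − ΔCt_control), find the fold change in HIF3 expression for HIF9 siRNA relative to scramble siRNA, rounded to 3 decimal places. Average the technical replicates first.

Mean Ct: HIF3 scramble siRNA 19.865; HIF3 HIF9 siRNA 14.875; TBP scramble siRNA 20.880; TBP HIF9 siRNA 21.450
ΔCt(scramble siRNA) = 19.865 − 20.880 = -1.015
ΔCt(HIF9 siRNA) = 14.875 − 21.450 = -6.575
ΔΔCt = -6.575 − (-1.015) = -5.560
Fold change = 2^(−(-5.560)) = 2^5.560 = 47.1766

47.177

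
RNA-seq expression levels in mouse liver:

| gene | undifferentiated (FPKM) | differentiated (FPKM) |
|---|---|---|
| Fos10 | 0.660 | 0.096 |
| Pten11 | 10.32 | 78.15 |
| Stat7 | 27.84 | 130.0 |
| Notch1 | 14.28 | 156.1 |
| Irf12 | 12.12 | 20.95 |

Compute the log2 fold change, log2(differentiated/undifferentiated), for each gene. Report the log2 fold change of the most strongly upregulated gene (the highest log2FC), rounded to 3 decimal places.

log2(0.096/0.660) = -2.781  (Fos10)
log2(78.15/10.32) = 2.921  (Pten11)
log2(130.0/27.84) = 2.223  (Stat7)
log2(156.1/14.28) = 3.450  (Notch1)
log2(20.95/12.12) = 0.790  (Irf12)
Notch1 is most strongly upregulated.

3.450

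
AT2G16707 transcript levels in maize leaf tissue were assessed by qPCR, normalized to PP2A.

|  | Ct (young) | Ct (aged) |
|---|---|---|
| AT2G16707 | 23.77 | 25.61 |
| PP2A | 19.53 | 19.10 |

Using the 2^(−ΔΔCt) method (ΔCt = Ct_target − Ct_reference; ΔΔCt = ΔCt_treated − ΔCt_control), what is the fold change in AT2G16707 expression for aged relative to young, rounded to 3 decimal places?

0.207

ΔCt(young) = 23.770 − 19.530 = 4.240
ΔCt(aged) = 25.610 − 19.100 = 6.510
ΔΔCt = 6.510 − 4.240 = 2.270
Fold change = 2^(−2.270) = 0.2073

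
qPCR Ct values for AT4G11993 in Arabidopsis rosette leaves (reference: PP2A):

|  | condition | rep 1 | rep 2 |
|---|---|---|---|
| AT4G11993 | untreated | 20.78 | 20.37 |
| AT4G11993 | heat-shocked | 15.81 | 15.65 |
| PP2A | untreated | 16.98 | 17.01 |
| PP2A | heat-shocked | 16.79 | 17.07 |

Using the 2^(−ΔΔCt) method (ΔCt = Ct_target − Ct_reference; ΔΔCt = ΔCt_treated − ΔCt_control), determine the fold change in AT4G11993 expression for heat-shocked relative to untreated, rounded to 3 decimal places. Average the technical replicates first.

Mean Ct: AT4G11993 untreated 20.575; AT4G11993 heat-shocked 15.730; PP2A untreated 16.995; PP2A heat-shocked 16.930
ΔCt(untreated) = 20.575 − 16.995 = 3.580
ΔCt(heat-shocked) = 15.730 − 16.930 = -1.200
ΔΔCt = -1.200 − 3.580 = -4.780
Fold change = 2^(−(-4.780)) = 2^4.780 = 27.4741

27.474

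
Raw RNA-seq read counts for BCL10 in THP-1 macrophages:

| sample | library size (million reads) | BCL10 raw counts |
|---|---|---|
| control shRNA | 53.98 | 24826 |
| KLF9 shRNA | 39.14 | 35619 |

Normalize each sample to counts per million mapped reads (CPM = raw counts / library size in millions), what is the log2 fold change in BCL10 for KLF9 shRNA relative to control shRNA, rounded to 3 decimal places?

CPM(control shRNA) = 24826 / 53.98 = 459.9111
CPM(KLF9 shRNA) = 35619 / 39.14 = 910.0409
Fold change = 910.0409 / 459.9111 = 1.97873
log2(1.97873) = 0.9846

0.985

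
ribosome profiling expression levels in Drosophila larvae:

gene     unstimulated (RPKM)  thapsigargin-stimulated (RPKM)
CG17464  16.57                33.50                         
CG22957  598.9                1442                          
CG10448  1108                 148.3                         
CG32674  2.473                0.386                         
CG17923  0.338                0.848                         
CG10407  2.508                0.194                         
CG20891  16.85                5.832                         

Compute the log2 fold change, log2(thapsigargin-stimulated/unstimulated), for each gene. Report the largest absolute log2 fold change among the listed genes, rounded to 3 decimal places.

3.692

log2(33.50/16.57) = 1.016  (CG17464)
log2(1442/598.9) = 1.268  (CG22957)
log2(148.3/1108) = -2.901  (CG10448)
log2(0.386/2.473) = -2.680  (CG32674)
log2(0.848/0.338) = 1.327  (CG17923)
log2(0.194/2.508) = -3.692  (CG10407)
log2(5.832/16.85) = -1.531  (CG20891)
The largest magnitude belongs to CG10407.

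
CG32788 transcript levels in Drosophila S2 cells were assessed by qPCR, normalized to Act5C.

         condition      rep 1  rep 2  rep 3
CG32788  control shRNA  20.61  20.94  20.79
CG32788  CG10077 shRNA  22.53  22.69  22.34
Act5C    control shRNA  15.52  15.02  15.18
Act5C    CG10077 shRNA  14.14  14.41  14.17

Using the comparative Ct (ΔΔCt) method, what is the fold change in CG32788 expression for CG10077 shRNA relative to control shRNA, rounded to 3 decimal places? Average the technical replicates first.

Mean Ct: CG32788 control shRNA 20.780; CG32788 CG10077 shRNA 22.520; Act5C control shRNA 15.240; Act5C CG10077 shRNA 14.240
ΔCt(control shRNA) = 20.780 − 15.240 = 5.540
ΔCt(CG10077 shRNA) = 22.520 − 14.240 = 8.280
ΔΔCt = 8.280 − 5.540 = 2.740
Fold change = 2^(−2.740) = 0.1497

0.150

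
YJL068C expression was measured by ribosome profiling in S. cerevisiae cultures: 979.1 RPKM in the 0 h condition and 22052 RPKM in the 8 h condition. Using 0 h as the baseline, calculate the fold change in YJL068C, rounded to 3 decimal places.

Fold change = 22052 / 979.1 = 22.5227
YJL068C is upregulated.

22.523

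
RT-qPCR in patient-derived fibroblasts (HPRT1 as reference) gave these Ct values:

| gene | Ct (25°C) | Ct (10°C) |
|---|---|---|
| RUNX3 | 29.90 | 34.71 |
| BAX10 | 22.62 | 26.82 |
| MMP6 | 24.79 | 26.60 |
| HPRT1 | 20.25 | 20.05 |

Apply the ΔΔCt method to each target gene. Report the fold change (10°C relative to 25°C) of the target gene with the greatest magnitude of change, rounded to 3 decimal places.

RUNX3: ΔΔCt = (34.71−20.05) − (29.90−20.25) = 14.66 − 9.65 = 5.01; fold change = 2^-5.01 = 0.031
BAX10: ΔΔCt = (26.82−20.05) − (22.62−20.25) = 6.77 − 2.37 = 4.40; fold change = 2^-4.40 = 0.047
MMP6: ΔΔCt = (26.60−20.05) − (24.79−20.25) = 6.55 − 4.54 = 2.01; fold change = 2^-2.01 = 0.248
RUNX3 has the largest |ΔΔCt| = 5.01.

0.031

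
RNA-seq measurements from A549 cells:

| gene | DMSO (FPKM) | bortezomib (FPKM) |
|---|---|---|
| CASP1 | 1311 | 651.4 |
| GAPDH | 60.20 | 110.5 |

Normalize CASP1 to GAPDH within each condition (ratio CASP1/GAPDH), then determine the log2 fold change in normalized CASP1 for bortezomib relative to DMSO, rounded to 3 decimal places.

CASP1/GAPDH (DMSO) = 1311 / 60.20 = 21.777
CASP1/GAPDH (bortezomib) = 651.4 / 110.5 = 5.895
Fold change = 5.895 / 21.777 = 0.2707
log2(0.2707) = -1.8853

-1.885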